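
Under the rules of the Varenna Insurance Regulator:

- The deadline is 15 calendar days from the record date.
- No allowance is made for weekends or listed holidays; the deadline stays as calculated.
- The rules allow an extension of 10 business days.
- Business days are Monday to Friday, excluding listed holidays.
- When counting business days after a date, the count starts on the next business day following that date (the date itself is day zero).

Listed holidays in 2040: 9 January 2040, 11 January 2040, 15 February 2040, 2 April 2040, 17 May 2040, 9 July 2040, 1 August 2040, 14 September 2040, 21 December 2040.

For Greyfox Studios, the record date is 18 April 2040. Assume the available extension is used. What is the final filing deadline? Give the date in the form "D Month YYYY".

18 May 2040

Adding 15 calendar days to 18 April 2040 gives 3 May 2040.
No adjustment is made for weekends or holidays, so 3 May 2040 stands.
Counting 10 further business days from 3 May 2040 reaches 18 May 2040.
18 May 2040 falls on a Friday. The rules make no weekend/holiday allowance, so it remains 18 May 2040.
The final due date is 18 May 2040.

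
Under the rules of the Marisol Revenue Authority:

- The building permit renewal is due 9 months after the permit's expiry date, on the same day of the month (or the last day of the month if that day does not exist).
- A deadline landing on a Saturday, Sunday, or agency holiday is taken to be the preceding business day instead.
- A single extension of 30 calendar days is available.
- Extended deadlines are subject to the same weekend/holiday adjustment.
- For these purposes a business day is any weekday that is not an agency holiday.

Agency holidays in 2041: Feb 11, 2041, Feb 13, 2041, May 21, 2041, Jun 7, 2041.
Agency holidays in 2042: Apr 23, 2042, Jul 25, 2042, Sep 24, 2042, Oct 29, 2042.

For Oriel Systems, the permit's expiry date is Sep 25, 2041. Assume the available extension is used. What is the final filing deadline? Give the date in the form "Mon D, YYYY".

9 months from Sep 25, 2041 is Jun 25, 2042.
Jun 25, 2042 (Wednesday) is already a business day.
The 30-calendar-day extension moves the deadline from Jun 25, 2042 to Jul 25, 2042.
Because Jul 25, 2042 is a listed holiday, the deadline becomes Jul 24, 2042 (Thursday).
The final due date is Jul 24, 2042.

Jul 24, 2042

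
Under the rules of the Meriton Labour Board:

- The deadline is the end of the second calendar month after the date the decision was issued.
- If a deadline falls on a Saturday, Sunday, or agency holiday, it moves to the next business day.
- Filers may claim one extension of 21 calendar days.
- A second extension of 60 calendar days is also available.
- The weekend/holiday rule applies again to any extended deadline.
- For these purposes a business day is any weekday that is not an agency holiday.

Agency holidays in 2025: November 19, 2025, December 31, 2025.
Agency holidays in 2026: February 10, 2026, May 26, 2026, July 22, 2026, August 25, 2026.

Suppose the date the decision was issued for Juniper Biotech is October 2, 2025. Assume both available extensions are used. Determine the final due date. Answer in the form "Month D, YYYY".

The second month after October 2, 2025 is December 2025, whose last day is December 31, 2025.
Because December 31, 2025 is a listed holiday, the deadline becomes January 1, 2026 (Thursday).
Add the 21 calendar-day extension to January 1, 2026: January 22, 2026.
January 22, 2026 falls on a Thursday, which is a business day, so no adjustment is needed.
Applying the 60-calendar-day extension: January 22, 2026 + 60 days = March 23, 2026.
Since March 23, 2026 is a Monday and not a holiday, the date is unchanged.
So the filing is due March 23, 2026.

March 23, 2026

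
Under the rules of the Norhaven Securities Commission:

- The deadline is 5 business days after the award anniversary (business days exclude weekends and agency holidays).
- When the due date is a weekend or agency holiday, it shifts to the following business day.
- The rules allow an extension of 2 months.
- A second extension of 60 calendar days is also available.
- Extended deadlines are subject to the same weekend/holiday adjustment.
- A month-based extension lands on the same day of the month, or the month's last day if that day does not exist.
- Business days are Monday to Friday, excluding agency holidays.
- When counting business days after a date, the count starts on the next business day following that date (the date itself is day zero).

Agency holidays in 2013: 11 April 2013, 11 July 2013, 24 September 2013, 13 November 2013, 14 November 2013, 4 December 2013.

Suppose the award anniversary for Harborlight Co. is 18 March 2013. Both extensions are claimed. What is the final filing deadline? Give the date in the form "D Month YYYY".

5 business days after 18 March 2013, excluding weekends and holidays, is 25 March 2013.
25 March 2013 is a Monday and not a listed holiday, so it stands.
The 2 months extension carries 25 March 2013 to 25 May 2013.
25 May 2013 falls on a Saturday. Rolling to the next business day gives 27 May 2013, a Monday.
With the 60-day extension, 27 May 2013 becomes 26 July 2013.
26 July 2013 (Friday) is already a business day.
So the filing is due 26 July 2013.

26 July 2013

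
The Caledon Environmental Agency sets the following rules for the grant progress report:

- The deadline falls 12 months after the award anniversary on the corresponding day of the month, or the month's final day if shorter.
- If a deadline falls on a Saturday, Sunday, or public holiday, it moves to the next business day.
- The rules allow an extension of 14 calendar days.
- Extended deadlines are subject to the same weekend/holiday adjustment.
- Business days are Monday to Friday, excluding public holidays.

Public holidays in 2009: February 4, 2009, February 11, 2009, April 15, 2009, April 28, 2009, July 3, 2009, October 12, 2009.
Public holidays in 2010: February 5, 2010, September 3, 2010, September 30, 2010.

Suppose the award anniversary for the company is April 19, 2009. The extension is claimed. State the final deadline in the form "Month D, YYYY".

May 3, 2010

Moving 12 months forward from April 19, 2009 on the corresponding day gives April 19, 2010.
April 19, 2010 falls on a Monday, which is a business day, so no adjustment is needed.
The 14-calendar-day extension moves the deadline from April 19, 2010 to May 3, 2010.
Since May 3, 2010 is a Monday and not a holiday, the date is unchanged.
So the filing is due May 3, 2010.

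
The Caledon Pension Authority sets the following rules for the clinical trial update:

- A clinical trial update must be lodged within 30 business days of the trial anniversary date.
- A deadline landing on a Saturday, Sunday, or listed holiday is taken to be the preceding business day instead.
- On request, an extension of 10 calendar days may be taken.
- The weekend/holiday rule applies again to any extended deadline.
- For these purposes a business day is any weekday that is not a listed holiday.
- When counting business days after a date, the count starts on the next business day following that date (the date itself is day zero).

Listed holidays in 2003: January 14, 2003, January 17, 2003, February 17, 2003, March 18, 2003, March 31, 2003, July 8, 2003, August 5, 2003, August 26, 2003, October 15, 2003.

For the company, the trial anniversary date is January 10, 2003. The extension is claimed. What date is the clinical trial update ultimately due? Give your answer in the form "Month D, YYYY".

March 7, 2003

30 business days after January 10, 2003, excluding weekends and holidays, is February 26, 2003.
February 26, 2003 falls on a Wednesday, which is a business day, so no adjustment is needed.
Add the 10 calendar-day extension to February 26, 2003: March 8, 2003.
March 8, 2003 is a Saturday; the preceding business day is March 7, 2003 (Friday).
Deadline: March 7, 2003.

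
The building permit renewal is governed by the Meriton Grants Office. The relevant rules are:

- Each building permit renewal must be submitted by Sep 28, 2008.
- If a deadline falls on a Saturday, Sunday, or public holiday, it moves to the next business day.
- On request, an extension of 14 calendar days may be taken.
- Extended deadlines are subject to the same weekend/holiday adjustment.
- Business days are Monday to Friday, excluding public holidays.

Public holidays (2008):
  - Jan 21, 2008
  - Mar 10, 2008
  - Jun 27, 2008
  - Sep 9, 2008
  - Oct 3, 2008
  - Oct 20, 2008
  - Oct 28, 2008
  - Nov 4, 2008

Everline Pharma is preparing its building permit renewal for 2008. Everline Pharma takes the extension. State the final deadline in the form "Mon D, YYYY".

Start from the fixed due date, Sep 28, 2008.
Because Sep 28, 2008 is a Sunday, the deadline becomes Sep 29, 2008 (Monday).
Add the 14 calendar-day extension to Sep 29, 2008: Oct 13, 2008.
Oct 13, 2008 falls on a Monday, which is a business day, so no adjustment is needed.
Final deadline: Oct 13, 2008.

Oct 13, 2008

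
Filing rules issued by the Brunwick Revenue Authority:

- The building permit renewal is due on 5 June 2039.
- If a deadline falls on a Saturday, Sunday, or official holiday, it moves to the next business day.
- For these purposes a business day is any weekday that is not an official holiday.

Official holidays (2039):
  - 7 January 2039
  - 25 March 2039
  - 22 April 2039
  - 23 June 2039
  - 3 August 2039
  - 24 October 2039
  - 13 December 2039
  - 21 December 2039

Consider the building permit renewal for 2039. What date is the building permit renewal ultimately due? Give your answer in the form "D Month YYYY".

The stated deadline is 5 June 2039.
5 June 2039 is a Sunday; the next business day is 6 June 2039 (Monday).
Deadline: 6 June 2039.

6 June 2039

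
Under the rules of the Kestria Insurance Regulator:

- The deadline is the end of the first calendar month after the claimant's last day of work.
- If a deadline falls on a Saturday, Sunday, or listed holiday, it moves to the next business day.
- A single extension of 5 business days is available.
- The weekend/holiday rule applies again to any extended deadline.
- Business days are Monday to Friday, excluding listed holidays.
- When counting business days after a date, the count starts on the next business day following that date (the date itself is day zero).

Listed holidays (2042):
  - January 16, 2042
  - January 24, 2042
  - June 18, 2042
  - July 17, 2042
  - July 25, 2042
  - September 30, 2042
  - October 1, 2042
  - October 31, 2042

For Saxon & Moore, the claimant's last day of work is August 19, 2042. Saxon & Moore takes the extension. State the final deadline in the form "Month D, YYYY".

The first month after August 19, 2042 is September 2042, whose last day is September 30, 2042.
September 30, 2042 is a listed holiday, so it moves to the next business day, October 2, 2042 (Thursday).
The 5-business-day extension runs from October 2, 2042 to October 9, 2042.
October 9, 2042 is a Thursday and not a listed holiday, so it stands.
Deadline: October 9, 2042.

October 9, 2042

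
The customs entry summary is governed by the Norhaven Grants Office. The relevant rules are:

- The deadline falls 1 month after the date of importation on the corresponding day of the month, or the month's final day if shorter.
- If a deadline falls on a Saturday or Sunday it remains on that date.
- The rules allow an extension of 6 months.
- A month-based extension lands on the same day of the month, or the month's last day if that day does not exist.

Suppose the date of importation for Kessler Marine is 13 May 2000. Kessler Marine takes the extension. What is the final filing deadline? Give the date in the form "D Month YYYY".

1 month from 13 May 2000 is 13 June 2000.
No adjustment is made for weekends or holidays, so 13 June 2000 stands.
Add 6 months to 13 June 2000: 13 December 2000.
No adjustment is made for weekends or holidays, so 13 December 2000 stands.
The final due date is 13 December 2000.

13 December 2000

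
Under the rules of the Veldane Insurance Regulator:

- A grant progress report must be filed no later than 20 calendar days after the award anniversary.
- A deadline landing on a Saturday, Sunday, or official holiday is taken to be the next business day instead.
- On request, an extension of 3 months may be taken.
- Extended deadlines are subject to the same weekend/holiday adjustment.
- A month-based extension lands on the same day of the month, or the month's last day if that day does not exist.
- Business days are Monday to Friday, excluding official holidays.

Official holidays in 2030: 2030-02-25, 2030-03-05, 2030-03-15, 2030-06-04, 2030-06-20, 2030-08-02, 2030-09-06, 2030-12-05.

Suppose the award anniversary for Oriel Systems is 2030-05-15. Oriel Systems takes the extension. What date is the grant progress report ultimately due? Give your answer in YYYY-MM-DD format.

2030-09-05

20 calendar days after 2030-05-15 is 2030-06-04.
2030-06-04 is a listed holiday, so it moves to the next business day, 2030-06-05 (Wednesday).
Add 3 months to 2030-06-05: 2030-09-05.
2030-09-05 falls on a Thursday, which is a business day, so no adjustment is needed.
Final deadline: 2030-09-05.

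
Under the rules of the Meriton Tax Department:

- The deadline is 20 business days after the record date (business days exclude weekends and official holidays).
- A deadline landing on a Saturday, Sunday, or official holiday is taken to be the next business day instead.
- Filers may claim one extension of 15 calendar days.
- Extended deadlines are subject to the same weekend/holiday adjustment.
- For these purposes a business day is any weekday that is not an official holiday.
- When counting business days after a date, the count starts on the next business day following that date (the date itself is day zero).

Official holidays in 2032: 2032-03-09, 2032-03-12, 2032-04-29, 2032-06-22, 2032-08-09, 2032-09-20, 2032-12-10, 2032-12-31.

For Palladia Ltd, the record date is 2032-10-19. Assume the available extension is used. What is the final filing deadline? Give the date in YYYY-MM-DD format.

Counting 20 business days after 2032-10-19 (skipping weekends and listed holidays) reaches 2032-11-16.
2032-11-16 is a Tuesday and not a listed holiday, so it stands.
The 15-calendar-day extension moves the deadline from 2032-11-16 to 2032-12-01.
2032-12-01 falls on a Wednesday, which is a business day, so no adjustment is needed.
So the filing is due 2032-12-01.

2032-12-01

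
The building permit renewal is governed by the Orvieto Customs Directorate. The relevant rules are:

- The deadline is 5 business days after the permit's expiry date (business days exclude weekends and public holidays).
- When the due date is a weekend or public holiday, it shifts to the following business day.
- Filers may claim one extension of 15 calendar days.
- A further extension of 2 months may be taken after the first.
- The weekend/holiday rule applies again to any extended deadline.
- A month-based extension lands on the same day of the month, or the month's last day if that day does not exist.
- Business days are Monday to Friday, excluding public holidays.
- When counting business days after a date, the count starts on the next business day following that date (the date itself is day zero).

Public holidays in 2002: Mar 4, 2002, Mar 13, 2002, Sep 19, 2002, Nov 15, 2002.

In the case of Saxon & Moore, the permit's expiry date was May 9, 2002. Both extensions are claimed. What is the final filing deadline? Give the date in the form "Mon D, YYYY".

Counting 5 business days after May 9, 2002 (skipping weekends and listed holidays) reaches May 16, 2002.
May 16, 2002 is a Thursday and not a listed holiday, so it stands.
With the 15-day extension, May 16, 2002 becomes May 31, 2002.
May 31, 2002 is a Friday and not a listed holiday, so it stands.
Applying the 2 months extension: 2 months after May 31, 2002 is Jul 31, 2002.
Jul 31, 2002 falls on a Wednesday, which is a business day, so no adjustment is needed.
The final due date is Jul 31, 2002.

Jul 31, 2002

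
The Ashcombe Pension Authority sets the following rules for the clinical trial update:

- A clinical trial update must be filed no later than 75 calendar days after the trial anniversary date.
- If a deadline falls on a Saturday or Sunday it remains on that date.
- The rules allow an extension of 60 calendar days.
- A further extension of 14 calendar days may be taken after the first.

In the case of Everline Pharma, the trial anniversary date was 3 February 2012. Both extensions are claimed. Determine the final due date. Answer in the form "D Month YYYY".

1 July 2012

From 3 February 2012, 75 calendar days later is 18 April 2012.
18 April 2012 falls on a Wednesday. The rules make no weekend/holiday allowance, so it remains 18 April 2012.
Applying the 60-calendar-day extension: 18 April 2012 + 60 days = 17 June 2012.
17 June 2012 falls on a Sunday. The rules make no weekend/holiday allowance, so it remains 17 June 2012.
Add the 14 calendar-day extension to 17 June 2012: 1 July 2012.
No adjustment is made for weekends or holidays, so 1 July 2012 stands.
Deadline: 1 July 2012.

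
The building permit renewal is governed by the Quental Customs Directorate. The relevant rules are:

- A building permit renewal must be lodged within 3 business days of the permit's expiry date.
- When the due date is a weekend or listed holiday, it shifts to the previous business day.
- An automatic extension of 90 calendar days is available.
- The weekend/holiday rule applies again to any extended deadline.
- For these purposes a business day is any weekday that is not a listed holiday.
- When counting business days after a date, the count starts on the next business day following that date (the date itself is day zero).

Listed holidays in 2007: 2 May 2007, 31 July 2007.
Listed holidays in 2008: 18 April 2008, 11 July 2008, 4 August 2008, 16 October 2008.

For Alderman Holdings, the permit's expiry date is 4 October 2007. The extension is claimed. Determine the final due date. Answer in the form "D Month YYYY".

7 January 2008

Counting 3 business days after 4 October 2007 (skipping weekends and listed holidays) reaches 9 October 2007.
9 October 2007 (Tuesday) is already a business day.
Add the 90 calendar-day extension to 9 October 2007: 7 January 2008.
7 January 2008 (Monday) is already a business day.
Deadline: 7 January 2008.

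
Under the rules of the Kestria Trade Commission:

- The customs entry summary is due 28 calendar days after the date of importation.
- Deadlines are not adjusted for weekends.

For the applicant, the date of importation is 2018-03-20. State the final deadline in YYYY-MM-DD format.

28 calendar days after 2018-03-20 is 2018-04-17.
No adjustment is made for weekends or holidays, so 2018-04-17 stands.
Deadline: 2018-04-17.

2018-04-17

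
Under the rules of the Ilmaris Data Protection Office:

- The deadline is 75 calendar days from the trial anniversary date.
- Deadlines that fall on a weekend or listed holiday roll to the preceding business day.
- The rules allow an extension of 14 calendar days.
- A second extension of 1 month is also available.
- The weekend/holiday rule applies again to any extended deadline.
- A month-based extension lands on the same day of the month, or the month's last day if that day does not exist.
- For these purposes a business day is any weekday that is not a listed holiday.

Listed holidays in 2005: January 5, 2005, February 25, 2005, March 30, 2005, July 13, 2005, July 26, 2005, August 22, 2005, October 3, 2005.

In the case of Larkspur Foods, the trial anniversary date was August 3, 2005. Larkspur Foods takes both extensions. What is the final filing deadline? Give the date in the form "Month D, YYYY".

Adding 75 calendar days to August 3, 2005 gives October 17, 2005.
October 17, 2005 (Monday) is already a business day.
With the 14-day extension, October 17, 2005 becomes October 31, 2005.
October 31, 2005 falls on a Monday, which is a business day, so no adjustment is needed.
The 1 month extension carries October 31, 2005 to November 30, 2005 (day 31 does not exist in November, so the month's last day is used).
November 30, 2005 is a Wednesday and not a listed holiday, so it stands.
Final deadline: November 30, 2005.

November 30, 2005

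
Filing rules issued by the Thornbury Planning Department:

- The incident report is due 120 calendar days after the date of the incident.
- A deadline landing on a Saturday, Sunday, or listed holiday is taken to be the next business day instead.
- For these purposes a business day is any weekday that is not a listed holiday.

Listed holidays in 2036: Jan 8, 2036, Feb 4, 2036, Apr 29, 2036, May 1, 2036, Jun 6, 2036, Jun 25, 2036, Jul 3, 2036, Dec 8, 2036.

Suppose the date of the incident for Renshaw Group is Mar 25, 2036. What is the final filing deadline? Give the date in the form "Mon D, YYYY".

Adding 120 calendar days to Mar 25, 2036 gives Jul 23, 2036.
Since Jul 23, 2036 is a Wednesday and not a holiday, the date is unchanged.
Deadline: Jul 23, 2036.

Jul 23, 2036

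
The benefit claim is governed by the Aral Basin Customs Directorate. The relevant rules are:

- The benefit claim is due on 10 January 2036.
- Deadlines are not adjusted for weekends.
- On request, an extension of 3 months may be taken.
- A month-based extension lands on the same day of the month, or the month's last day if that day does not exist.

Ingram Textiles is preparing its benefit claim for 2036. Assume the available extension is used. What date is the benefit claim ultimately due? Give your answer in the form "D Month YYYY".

Start from the fixed due date, 10 January 2036.
10 January 2036 falls on a Thursday. The rules make no weekend/holiday allowance, so it remains 10 January 2036.
Add 3 months to 10 January 2036: 10 April 2036.
10 April 2036 falls on a Thursday. The rules make no weekend/holiday allowance, so it remains 10 April 2036.
So the filing is due 10 April 2036.

10 April 2036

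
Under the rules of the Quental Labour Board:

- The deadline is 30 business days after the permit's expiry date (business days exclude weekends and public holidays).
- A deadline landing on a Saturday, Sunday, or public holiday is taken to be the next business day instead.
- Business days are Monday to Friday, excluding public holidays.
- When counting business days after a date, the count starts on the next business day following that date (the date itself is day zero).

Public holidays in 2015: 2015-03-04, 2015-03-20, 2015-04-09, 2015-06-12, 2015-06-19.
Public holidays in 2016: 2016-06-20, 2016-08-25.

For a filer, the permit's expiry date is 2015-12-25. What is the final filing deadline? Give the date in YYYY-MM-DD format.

2016-02-05

Counting 30 business days after 2015-12-25 (skipping weekends and listed holidays) reaches 2016-02-05.
2016-02-05 is a Friday and not a listed holiday, so it stands.
The final due date is 2016-02-05.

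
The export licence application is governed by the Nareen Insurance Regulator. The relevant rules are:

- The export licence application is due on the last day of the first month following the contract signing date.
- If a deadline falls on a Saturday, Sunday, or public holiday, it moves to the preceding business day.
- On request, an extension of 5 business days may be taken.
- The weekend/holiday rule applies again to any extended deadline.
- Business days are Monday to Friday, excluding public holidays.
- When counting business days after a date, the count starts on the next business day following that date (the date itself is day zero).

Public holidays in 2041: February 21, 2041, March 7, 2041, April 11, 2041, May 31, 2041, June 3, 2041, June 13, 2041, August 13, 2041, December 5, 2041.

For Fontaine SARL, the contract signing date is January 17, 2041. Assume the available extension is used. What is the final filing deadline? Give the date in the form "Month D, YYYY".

1 month after January 17, 2041 is February 2041; that month ends on February 28, 2041.
February 28, 2041 (Thursday) is already a business day.
Counting 5 further business days from February 28, 2041 reaches March 8, 2041.
March 8, 2041 falls on a Friday, which is a business day, so no adjustment is needed.
So the filing is due March 8, 2041.

March 8, 2041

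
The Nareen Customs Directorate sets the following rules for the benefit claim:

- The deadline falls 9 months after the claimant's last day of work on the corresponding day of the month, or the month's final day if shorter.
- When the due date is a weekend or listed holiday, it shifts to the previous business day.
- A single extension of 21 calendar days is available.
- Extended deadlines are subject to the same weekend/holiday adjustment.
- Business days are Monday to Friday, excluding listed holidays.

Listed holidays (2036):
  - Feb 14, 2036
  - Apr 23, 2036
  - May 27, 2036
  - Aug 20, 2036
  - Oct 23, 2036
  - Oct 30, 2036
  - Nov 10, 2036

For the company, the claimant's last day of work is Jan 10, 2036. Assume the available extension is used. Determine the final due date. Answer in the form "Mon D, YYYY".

Oct 31, 2036

Moving 9 months forward from Jan 10, 2036 on the corresponding day gives Oct 10, 2036.
Since Oct 10, 2036 is a Friday and not a holiday, the date is unchanged.
With the 21-day extension, Oct 10, 2036 becomes Oct 31, 2036.
Oct 31, 2036 (Friday) is already a business day.
So the filing is due Oct 31, 2036.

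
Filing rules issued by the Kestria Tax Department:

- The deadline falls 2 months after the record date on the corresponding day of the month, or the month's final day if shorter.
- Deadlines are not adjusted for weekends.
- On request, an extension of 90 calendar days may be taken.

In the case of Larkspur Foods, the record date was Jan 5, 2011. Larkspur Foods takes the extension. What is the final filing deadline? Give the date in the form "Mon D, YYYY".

Jun 3, 2011

2 months after Jan 5, 2011, on the same day of the month, is Mar 5, 2011.
Mar 5, 2011 is a Saturday; no weekend or holiday adjustment applies.
The 90-calendar-day extension moves the deadline from Mar 5, 2011 to Jun 3, 2011.
No adjustment is made for weekends or holidays, so Jun 3, 2011 stands.
Deadline: Jun 3, 2011.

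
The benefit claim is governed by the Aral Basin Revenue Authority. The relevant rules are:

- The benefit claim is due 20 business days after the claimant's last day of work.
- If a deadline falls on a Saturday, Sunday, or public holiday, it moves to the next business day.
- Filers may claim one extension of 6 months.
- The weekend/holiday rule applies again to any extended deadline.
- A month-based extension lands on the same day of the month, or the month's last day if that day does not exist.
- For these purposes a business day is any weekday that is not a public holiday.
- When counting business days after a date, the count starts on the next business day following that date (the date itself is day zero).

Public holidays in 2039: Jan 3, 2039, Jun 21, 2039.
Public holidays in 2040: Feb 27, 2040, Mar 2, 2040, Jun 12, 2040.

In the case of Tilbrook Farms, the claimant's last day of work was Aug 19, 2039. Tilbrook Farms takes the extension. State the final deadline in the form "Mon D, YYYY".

Mar 16, 2040

20 business days after Aug 19, 2039, excluding weekends and holidays, is Sep 16, 2039.
Sep 16, 2039 is a Friday and not a listed holiday, so it stands.
The 6 months extension carries Sep 16, 2039 to Mar 16, 2040.
Mar 16, 2040 is a Friday and not a listed holiday, so it stands.
So the filing is due Mar 16, 2040.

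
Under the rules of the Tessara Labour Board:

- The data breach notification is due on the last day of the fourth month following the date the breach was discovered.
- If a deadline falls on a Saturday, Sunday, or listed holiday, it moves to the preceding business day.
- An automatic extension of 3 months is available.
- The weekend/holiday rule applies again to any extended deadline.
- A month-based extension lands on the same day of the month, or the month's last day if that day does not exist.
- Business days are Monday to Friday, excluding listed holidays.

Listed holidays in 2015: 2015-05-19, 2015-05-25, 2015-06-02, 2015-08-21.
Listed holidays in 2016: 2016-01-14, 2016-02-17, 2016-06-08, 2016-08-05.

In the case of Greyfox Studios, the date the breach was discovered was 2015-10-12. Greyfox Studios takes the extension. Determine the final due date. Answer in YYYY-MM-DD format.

2016-05-27

4 months after 2015-10-12 falls in February 2016; the last day of that month is 2016-02-29.
Since 2016-02-29 is a Monday and not a holiday, the date is unchanged.
The 3 months extension carries 2016-02-29 to 2016-05-29.
2016-05-29 is a Sunday, so it moves to the preceding business day, 2016-05-27 (Friday).
Final deadline: 2016-05-27.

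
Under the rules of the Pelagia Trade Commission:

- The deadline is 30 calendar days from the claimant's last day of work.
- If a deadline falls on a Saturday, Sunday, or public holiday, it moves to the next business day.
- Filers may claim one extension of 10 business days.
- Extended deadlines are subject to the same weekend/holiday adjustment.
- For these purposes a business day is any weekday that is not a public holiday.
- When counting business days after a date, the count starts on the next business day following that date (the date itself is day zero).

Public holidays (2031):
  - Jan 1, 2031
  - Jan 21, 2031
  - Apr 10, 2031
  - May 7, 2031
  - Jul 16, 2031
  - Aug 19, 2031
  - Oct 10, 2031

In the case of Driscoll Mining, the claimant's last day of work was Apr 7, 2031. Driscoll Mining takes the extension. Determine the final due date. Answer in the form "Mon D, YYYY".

May 22, 2031

From Apr 7, 2031, 30 calendar days later is May 7, 2031.
May 7, 2031 is a listed holiday, so it moves to the next business day, May 8, 2031 (Thursday).
Counting 10 further business days from May 8, 2031 reaches May 22, 2031.
Since May 22, 2031 is a Thursday and not a holiday, the date is unchanged.
So the filing is due May 22, 2031.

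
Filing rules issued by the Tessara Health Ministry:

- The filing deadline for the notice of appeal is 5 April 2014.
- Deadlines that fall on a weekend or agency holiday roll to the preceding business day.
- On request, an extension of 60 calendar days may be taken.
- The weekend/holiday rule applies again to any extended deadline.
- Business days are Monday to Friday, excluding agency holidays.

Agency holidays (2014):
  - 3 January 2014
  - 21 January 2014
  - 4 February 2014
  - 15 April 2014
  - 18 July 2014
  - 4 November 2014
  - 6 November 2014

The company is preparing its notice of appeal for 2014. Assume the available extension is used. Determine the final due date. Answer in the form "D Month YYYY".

The stated deadline is 5 April 2014.
5 April 2014 is a Saturday; the preceding business day is 4 April 2014 (Friday).
With the 60-day extension, 4 April 2014 becomes 3 June 2014.
3 June 2014 is a Tuesday and not a listed holiday, so it stands.
Final deadline: 3 June 2014.

3 June 2014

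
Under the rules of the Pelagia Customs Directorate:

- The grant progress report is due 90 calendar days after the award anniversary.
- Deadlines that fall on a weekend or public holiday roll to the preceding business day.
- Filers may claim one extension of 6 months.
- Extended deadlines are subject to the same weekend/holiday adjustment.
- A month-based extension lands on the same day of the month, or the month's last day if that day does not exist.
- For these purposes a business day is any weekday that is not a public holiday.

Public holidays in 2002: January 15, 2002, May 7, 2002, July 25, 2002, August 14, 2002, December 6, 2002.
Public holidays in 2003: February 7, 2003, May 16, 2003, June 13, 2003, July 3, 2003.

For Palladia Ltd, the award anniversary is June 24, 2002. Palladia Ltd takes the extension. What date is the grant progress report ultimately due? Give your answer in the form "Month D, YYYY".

90 calendar days after June 24, 2002 is September 22, 2002.
Because September 22, 2002 is a Sunday, the deadline becomes September 20, 2002 (Friday).
Add 6 months to September 20, 2002: March 20, 2003.
Since March 20, 2003 is a Thursday and not a holiday, the date is unchanged.
The final due date is March 20, 2003.

March 20, 2003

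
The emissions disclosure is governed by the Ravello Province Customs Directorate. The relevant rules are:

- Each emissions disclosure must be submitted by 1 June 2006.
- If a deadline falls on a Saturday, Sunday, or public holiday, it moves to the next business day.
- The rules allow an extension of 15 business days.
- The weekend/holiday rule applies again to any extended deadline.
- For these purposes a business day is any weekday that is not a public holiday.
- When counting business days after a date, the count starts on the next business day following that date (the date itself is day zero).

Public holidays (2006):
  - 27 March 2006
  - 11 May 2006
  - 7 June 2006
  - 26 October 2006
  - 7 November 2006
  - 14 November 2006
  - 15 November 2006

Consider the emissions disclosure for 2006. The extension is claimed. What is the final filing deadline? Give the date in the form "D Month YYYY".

The stated deadline is 1 June 2006.
1 June 2006 is a Thursday and not a listed holiday, so it stands.
Counting 15 further business days from 1 June 2006 reaches 23 June 2006.
23 June 2006 (Friday) is already a business day.
Final deadline: 23 June 2006.

23 June 2006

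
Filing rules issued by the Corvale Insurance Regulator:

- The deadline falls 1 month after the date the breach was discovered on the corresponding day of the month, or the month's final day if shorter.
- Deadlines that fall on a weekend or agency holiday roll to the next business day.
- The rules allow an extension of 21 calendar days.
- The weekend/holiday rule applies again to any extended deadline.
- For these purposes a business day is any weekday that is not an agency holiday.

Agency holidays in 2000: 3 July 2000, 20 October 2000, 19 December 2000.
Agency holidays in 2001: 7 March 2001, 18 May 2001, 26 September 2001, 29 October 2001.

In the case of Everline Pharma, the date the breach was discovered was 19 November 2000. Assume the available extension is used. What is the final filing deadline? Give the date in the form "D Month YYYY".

10 January 2001

1 month after 19 November 2000, on the same day of the month, is 19 December 2000.
Because 19 December 2000 is a listed holiday, the deadline becomes 20 December 2000 (Wednesday).
Add the 21 calendar-day extension to 20 December 2000: 10 January 2001.
10 January 2001 (Wednesday) is already a business day.
Deadline: 10 January 2001.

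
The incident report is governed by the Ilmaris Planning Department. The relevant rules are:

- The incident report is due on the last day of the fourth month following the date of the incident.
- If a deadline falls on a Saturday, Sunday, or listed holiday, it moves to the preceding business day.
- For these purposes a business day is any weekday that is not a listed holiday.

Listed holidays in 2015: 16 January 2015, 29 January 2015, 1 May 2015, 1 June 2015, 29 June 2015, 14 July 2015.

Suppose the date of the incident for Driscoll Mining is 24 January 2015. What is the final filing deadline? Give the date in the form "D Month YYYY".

29 May 2015

4 months after 24 January 2015 is May 2015; that month ends on 31 May 2015.
31 May 2015 is a Sunday; the preceding business day is 29 May 2015 (Friday).
Deadline: 29 May 2015.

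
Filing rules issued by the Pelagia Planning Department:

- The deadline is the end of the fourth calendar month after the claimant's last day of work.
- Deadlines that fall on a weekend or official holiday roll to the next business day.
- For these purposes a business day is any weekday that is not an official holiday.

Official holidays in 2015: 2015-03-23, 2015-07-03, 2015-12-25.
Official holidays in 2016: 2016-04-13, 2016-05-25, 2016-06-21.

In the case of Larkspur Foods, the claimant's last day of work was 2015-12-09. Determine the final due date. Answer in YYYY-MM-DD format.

2016-05-02

The fourth month after 2015-12-09 is April 2016, whose last day is 2016-04-30.
2016-04-30 is a Saturday, so it moves to the next business day, 2016-05-02 (Monday).
The final due date is 2016-05-02.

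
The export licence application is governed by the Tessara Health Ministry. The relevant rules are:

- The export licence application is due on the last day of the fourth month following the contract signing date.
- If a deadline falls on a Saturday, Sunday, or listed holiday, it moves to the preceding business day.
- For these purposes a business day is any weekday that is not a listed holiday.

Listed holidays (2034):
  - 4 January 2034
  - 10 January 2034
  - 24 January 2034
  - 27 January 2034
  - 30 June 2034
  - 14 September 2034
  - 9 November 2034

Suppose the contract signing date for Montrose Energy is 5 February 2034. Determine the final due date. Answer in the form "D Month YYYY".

29 June 2034

The fourth month after 5 February 2034 is June 2034, whose last day is 30 June 2034.
30 June 2034 is a listed holiday, so it moves to the preceding business day, 29 June 2034 (Thursday).
So the filing is due 29 June 2034.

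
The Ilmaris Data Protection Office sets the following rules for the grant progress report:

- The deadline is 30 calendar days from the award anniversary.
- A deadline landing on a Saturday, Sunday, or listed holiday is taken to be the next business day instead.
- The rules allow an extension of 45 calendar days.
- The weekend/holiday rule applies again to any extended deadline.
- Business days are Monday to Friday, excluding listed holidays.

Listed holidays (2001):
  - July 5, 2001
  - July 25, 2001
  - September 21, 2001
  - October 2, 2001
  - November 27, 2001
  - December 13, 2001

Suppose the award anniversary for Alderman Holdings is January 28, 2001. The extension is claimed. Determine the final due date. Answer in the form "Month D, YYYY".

April 13, 2001

Adding 30 calendar days to January 28, 2001 gives February 27, 2001.
Since February 27, 2001 is a Tuesday and not a holiday, the date is unchanged.
The 45-calendar-day extension moves the deadline from February 27, 2001 to April 13, 2001.
April 13, 2001 (Friday) is already a business day.
So the filing is due April 13, 2001.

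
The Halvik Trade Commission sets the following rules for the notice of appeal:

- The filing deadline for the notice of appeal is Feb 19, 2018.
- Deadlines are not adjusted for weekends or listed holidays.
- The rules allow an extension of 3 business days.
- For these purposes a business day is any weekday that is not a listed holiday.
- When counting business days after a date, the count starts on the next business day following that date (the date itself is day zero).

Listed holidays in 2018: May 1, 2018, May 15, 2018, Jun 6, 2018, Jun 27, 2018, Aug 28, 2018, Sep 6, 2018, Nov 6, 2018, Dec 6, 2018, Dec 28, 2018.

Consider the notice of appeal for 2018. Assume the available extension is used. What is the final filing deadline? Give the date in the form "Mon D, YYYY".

Feb 22, 2018

The stated deadline is Feb 19, 2018.
Feb 19, 2018 is a Monday; no weekend or holiday adjustment applies.
The 3-business-day extension runs from Feb 19, 2018 to Feb 22, 2018.
Feb 22, 2018 falls on a Thursday. The rules make no weekend/holiday allowance, so it remains Feb 22, 2018.
Final deadline: Feb 22, 2018.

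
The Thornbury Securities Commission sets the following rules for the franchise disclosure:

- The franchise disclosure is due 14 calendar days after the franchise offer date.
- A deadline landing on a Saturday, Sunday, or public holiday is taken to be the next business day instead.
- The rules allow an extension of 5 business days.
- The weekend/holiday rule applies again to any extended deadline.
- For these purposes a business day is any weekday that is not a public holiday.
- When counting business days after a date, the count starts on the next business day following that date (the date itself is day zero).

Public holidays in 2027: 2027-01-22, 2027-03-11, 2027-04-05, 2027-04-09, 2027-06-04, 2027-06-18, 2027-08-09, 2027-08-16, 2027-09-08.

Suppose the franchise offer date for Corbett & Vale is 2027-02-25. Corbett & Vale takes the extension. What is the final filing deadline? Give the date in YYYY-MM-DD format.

Adding 14 calendar days to 2027-02-25 gives 2027-03-11.
2027-03-11 is a listed holiday; the next business day is 2027-03-12 (Friday).
The 5-business-day extension runs from 2027-03-12 to 2027-03-19.
2027-03-19 falls on a Friday, which is a business day, so no adjustment is needed.
Deadline: 2027-03-19.

2027-03-19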